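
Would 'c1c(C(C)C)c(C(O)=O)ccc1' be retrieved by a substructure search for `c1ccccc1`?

The pattern c1ccccc1 describes six aromatic carbons in a ring — a benzene ring.
The required atom environment is present in the molecule, so the pattern matches.

Yes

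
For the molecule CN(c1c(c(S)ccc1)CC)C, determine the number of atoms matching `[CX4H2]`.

1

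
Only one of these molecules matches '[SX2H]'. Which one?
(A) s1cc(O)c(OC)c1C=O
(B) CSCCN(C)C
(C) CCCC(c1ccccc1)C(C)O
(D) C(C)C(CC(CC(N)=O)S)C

[SX2H] describes an aliphatic sulfur with two connections, one being H (a thiol).
(A) has a hydroxyl group (-OH) but it is an -OH, not an -SH.
(B) has a methylthio ether (-SCH3) but the sulfur has H0 (bonded to two carbons), not H1.
(C) has a hydroxyl group (-OH) but it is an -OH, not an -SH.
(D) contains a thiol (-SH), which satisfies every atom and bond constraint.
So the answer is (D).

D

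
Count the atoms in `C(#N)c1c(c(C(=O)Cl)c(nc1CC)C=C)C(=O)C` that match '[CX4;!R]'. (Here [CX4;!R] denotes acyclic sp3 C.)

The query [CX4;!R] means: aliphatic carbon with four total connections, not in a ring.
Check the 18 heavy atoms by environment: 1× n (aromatic, X2, in 6-ring) → no; 5× c (aromatic, X3, in 6-ring) → no; 4× C (X3, acyclic) → no; 2× O (X1, acyclic) → no; 3× C (X4, acyclic) → match; 1× C (X2, acyclic) → no; 1× N (X1, acyclic) → no; 1× Cl (X1, acyclic) → no.
That gives 3 matching atoms.

3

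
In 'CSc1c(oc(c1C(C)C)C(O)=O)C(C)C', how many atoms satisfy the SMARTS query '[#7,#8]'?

The query [#7,#8] means: nitrogen or oxygen (comma = OR).
Check the 16 heavy atoms by environment: 1× o (aromatic) → match; 4× c (aromatic) → no; 8× C → no; 1× S → no; 2× O → match.
Summing the matching environments: 1 + 2 = 3 matching atoms.

3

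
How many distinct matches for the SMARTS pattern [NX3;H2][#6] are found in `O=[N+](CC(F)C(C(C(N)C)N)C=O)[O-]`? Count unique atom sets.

2

[NX3;H2][#6] is the SMARTS for a primary amine: a trivalent nitrogen with two H attached to carbon.
The molecule carries 2 separate instances of a primary amino group (-NH2) meeting every constraint; each maps to a distinct set of atoms, giving 2 matches.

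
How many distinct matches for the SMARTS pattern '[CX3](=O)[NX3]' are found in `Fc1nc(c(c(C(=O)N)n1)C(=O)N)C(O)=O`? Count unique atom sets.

2

[CX3](=O)[NX3] is the SMARTS for an amide: a carbonyl carbon bonded to a trivalent nitrogen.
The molecule carries 2 separate instances of a primary amide (-C(=O)NH2) meeting every constraint; each maps to a distinct set of atoms, giving 2 matches.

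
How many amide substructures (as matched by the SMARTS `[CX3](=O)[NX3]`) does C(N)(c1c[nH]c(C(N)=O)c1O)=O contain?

2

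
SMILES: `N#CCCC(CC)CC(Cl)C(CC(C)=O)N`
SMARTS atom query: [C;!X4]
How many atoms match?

2

The query [C;!X4] means: aliphatic carbon that does not have four total connections.
Check the 16 heavy atoms by environment: 10× C (X4) → no; 1× Cl (X1) → no; 1× N (X3) → no; 1× C (X2) → match; 1× N (X1) → no; 1× C (X3) → match; 1× O (X1) → no.
Summing the matching environments: 1 + 1 = 2 matching atoms.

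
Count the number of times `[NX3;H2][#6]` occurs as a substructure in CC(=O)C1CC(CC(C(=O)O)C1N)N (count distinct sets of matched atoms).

2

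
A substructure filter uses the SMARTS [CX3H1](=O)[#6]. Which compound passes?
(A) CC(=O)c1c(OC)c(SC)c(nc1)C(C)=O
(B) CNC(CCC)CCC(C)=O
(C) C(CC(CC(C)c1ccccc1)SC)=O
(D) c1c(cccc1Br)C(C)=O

C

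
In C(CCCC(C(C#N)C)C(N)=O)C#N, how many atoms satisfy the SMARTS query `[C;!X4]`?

Check the 14 heavy atoms by environment: 7× C (X4) → no; 2× C (X2) → match; 2× N (X1) → no; 1× C (X3) → match; 1× O (X1) → no; 1× N (X3) → no.
Summing the matching environments: 2 + 1 = 3 matching atoms.

3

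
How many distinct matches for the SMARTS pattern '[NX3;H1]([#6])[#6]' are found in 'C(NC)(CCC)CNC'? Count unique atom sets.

[NX3;H1]([#6])[#6] is the SMARTS for a secondary amine: a trivalent nitrogen with one H, bonded to two carbons.
The molecule carries 2 separate instances of an N-methylamino group (-NHCH3) meeting every constraint; each maps to a distinct set of atoms, giving 2 matches.

2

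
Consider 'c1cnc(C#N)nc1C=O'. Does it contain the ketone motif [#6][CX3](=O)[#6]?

No

The pattern [#6][CX3](=O)[#6] describes a carbonyl carbon (no H) flanked by two carbons — a ketone.
The closest candidate here is an aldehyde (-CHO), but the carbonyl carbon has H1, so it is not flanked by two carbons. No other fragment satisfies the full query, so there is no match.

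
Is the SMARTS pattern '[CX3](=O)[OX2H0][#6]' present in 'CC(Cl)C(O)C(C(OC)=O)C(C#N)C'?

The pattern [CX3](=O)[OX2H0][#6] describes a carbonyl carbon bonded to an oxygen that is itself bonded to carbon (no H on that O) — an ester.
The molecule carries a methyl-ester group (-C(=O)OCH3), whose atoms satisfy every constraint of the query, so the pattern matches.

Yes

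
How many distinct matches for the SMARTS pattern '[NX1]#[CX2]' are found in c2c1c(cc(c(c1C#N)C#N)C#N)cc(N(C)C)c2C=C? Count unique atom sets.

3

[NX1]#[CX2] is the SMARTS for a nitrile: a nitrogen triple-bonded to a two-connected carbon.
The molecule carries 3 separate instances of a nitrile (-C#N) meeting every constraint; each maps to a distinct set of atoms, giving 3 matches.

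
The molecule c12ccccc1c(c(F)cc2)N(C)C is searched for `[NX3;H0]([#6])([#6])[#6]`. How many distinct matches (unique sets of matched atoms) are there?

[NX3;H0]([#6])([#6])[#6] is the SMARTS for a tertiary amine: a trivalent nitrogen with no H, bonded to three carbons.
Exactly one fragment in the molecule meets all constraints, giving 1 match.

1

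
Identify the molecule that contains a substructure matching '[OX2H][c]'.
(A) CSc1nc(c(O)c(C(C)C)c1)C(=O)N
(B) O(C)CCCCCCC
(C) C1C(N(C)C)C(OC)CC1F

A

[OX2H][c] describes a hydroxyl oxygen attached to an aromatic carbon (a phenol).
(A) contains a hydroxyl group (-OH), which satisfies every atom and bond constraint.
(B) has a methoxy ether (-OCH3) but the oxygen has H0, not H1.
(C) has a methoxy ether (-OCH3) but the oxygen has H0, not H1.
So the answer is (A).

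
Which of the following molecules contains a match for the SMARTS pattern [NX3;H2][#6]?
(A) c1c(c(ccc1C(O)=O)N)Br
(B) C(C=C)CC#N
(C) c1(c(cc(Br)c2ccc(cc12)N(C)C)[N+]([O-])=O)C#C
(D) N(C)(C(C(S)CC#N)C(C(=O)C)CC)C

A

[NX3;H2][#6] describes a trivalent nitrogen with two H attached to carbon (a primary amine).
(A) contains a primary amino group (-NH2), which satisfies every atom and bond constraint.
(B) has a nitrile (-C#N) but the nitrogen is NX1 (triple-bonded), not NX3 with two H.
(C) has a dimethylamino group (-N(CH3)2) but the nitrogen has H0, not H2.
(D) has a nitrile (-C#N) but the nitrogen is NX1 (triple-bonded), not NX3 with two H.
So the answer is (A).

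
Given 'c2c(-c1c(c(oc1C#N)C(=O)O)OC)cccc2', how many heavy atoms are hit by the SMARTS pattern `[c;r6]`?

6

The query [c;r6] means: aromatic carbon that belongs to a six-membered ring.
Check the 18 heavy atoms by environment: 1× o (aromatic, in 5-ring) → no; 4× c (aromatic, in 5-ring) → no; 3× C (acyclic) → no; 3× O (acyclic) → no; 1× N (acyclic) → no; 6× c (aromatic, in 6-ring) → match.
That gives 6 matching atoms.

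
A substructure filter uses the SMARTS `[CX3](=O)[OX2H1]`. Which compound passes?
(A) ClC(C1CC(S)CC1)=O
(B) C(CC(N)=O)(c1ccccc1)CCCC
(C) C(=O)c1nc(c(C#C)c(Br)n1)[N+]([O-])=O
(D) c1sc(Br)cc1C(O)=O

D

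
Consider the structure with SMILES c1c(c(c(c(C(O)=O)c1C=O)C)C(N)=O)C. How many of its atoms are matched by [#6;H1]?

The query [#6;H1] means: any carbon bearing exactly one hydrogen.
Check the 16 heavy atoms by environment: 5× c (aromatic, H0) → no; 1× c (aromatic, H1) → match; 2× C (H0) → no; 3× O (H0) → no; 1× N (H2) → no; 2× C (H3) → no; 1× O (H1) → no; 1× C (H1) → match.
Summing the matching environments: 1 + 1 = 2 matching atoms.

2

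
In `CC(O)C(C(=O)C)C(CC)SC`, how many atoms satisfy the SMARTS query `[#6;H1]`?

3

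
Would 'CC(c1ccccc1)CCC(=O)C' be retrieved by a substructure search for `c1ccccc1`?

Yes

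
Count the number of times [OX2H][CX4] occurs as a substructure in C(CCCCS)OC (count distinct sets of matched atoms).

0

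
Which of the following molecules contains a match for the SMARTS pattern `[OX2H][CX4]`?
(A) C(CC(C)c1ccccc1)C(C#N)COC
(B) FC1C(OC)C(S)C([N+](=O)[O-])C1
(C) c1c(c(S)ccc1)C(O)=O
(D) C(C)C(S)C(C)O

[OX2H][CX4] describes a hydroxyl oxygen bound to an sp3 (X4) carbon (an aliphatic alcohol).
(A) has a methoxy ether (-OCH3) but the oxygen has H0 (ether), not H1.
(B) has a methoxy ether (-OCH3) but the oxygen has H0 (ether), not H1.
(C) has a carboxylic acid group (-C(=O)OH) but the -OH is on a CX3 carbonyl carbon, not a CX4 carbon.
(D) contains a hydroxyl group (-OH), which satisfies every atom and bond constraint.
So the answer is (D).

D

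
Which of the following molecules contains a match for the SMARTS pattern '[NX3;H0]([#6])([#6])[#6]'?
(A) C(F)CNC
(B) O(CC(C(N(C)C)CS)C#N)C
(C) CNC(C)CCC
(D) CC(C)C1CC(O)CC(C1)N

B

[NX3;H0]([#6])([#6])[#6] describes a trivalent nitrogen with no H, bonded to three carbons (a tertiary amine).
(A) has an N-methylamino group (-NHCH3) but the nitrogen still has one H (H1), not H0.
(B) contains a dimethylamino group (-N(CH3)2), which satisfies every atom and bond constraint.
(C) has an N-methylamino group (-NHCH3) but the nitrogen still has one H (H1), not H0.
(D) has a primary amino group (-NH2) but the nitrogen has H2, not H0 with three carbons.
So the answer is (B).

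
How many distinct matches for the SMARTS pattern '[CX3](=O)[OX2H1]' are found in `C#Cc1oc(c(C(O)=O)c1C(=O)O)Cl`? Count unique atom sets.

[CX3](=O)[OX2H1] is the SMARTS for a carboxylic acid: an sp2 carbon double-bonded to O and single-bonded to an -OH oxygen.
The molecule carries 2 separate instances of a carboxylic acid group (-C(=O)OH) meeting every constraint; each maps to a distinct set of atoms, giving 2 matches.

2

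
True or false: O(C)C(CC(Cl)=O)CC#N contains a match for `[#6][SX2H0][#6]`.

False

The pattern [#6][SX2H0][#6] describes an aliphatic sulfur bridging two carbons with no H on the sulfur — a thioether.
The closest candidate here is a methoxy ether (-OCH3), but the bridging atom is O, not S. No other fragment satisfies the full query, so there is no match.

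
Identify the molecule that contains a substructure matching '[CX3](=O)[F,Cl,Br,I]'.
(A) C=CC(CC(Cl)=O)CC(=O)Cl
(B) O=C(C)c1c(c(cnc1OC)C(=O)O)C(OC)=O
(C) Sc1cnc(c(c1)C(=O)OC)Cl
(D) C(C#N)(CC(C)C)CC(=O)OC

A

[CX3](=O)[F,Cl,Br,I] describes a carbonyl carbon bonded to a halogen (an acyl halide).
(A) contains an acyl chloride (-C(=O)Cl), which satisfies every atom and bond constraint.
(B) has a carboxylic acid group (-C(=O)OH) but the carbonyl is bonded to -OH, not to a halogen.
(C) has a chloro substituent but the Cl is not on a carbonyl carbon.
(D) has a methyl-ester group (-C(=O)OCH3) but the carbonyl is bonded to -O-C, not to a halogen.
So the answer is (A).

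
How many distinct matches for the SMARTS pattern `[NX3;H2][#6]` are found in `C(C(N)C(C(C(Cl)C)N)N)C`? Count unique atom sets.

3

[NX3;H2][#6] is the SMARTS for a primary amine: a trivalent nitrogen with two H attached to carbon.
The molecule carries 3 separate instances of a primary amino group (-NH2) meeting every constraint; each maps to a distinct set of atoms, giving 3 matches.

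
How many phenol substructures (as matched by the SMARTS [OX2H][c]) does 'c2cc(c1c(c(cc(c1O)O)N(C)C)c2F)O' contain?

3

[OX2H][c] is the SMARTS for a phenol: a hydroxyl oxygen attached to an aromatic carbon.
The molecule carries 3 separate instances of a hydroxyl group (-OH) meeting every constraint; each maps to a distinct set of atoms, giving 3 matches.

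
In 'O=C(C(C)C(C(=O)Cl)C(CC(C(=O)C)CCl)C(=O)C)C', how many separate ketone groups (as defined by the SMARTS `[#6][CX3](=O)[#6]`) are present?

3

[#6][CX3](=O)[#6] is the SMARTS for a ketone: a carbonyl carbon (no H) flanked by two carbons.
The molecule carries 3 separate instances of an acetyl/ketone group (-C(=O)CH3) meeting every constraint; each maps to a distinct set of atoms, giving 3 matches.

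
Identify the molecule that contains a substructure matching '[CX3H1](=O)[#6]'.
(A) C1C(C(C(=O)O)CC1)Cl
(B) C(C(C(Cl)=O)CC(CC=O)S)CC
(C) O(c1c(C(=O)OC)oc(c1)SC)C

[CX3H1](=O)[#6] describes an sp2 carbon with one H, double-bonded to O and single-bonded to carbon (an aldehyde).
(A) has a carboxylic acid group (-C(=O)OH) but the carbonyl carbon has H0 and is bonded to O, not H1.
(B) contains an aldehyde (-CHO), which satisfies every atom and bond constraint.
(C) has a methyl-ester group (-C(=O)OCH3) but the carbonyl carbon has H0, not H1.
So the answer is (B).

B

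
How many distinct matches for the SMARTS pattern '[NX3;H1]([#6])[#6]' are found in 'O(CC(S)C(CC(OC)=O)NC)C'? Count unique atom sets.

[NX3;H1]([#6])[#6] is the SMARTS for a secondary amine: a trivalent nitrogen with one H, bonded to two carbons.
Exactly one fragment in the molecule meets all constraints, giving 1 match.

1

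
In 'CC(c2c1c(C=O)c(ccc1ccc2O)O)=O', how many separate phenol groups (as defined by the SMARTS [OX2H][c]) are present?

2

[OX2H][c] is the SMARTS for a phenol: a hydroxyl oxygen attached to an aromatic carbon.
The molecule carries 2 separate instances of a hydroxyl group (-OH) meeting every constraint; each maps to a distinct set of atoms, giving 2 matches.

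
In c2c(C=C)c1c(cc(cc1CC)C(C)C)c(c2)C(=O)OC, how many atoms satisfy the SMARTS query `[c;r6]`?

Check the 21 heavy atoms by environment: 10× c (aromatic, in 6-ring) → match; 9× C (acyclic) → no; 2× O (acyclic) → no.
That gives 10 matching atoms.

10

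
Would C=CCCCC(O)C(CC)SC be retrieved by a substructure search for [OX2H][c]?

No

The pattern [OX2H][c] describes a hydroxyl oxygen attached to an aromatic carbon — a phenol.
The closest candidate here is a hydroxyl group (-OH), but the -OH is on an aliphatic carbon, not an aromatic c. No other fragment satisfies the full query, so there is no match.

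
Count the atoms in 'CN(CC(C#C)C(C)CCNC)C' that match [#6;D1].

The query [#6;D1] means: carbon bonded to exactly one heavy atom.
Check the 13 heavy atoms by environment: 4× C (D2) → no; 2× C (D3) → no; 1× N (D3) → no; 5× C (D1) → match; 1× N (D2) → no.
That gives 5 matching atoms.

5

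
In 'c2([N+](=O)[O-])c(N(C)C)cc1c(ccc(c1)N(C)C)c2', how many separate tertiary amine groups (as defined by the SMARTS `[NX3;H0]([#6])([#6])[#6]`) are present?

2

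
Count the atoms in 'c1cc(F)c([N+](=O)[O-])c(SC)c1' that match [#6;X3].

6

The query [#6;X3] means: any carbon (aromatic or not) with three total connections.
Check the 12 heavy atoms by environment: 6× c (aromatic, X3) → match; 1× N (charge +1, X3) → no; 1× O (charge -1, X1) → no; 1× O (X1) → no; 1× S (X2) → no; 1× C (X4) → no; 1× F (X1) → no.
That gives 6 matching atoms.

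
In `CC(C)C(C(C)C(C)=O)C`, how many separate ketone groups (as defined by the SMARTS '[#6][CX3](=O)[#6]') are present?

1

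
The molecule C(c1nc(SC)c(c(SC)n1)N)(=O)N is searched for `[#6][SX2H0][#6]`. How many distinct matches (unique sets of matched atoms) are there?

2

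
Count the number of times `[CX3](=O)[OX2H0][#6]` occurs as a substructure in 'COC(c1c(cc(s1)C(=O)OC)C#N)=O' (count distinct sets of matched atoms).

[CX3](=O)[OX2H0][#6] is the SMARTS for an ester: a carbonyl carbon bonded to an oxygen that is itself bonded to carbon (no H on that O).
The molecule carries 2 separate instances of a methyl-ester group (-C(=O)OCH3) meeting every constraint; each maps to a distinct set of atoms, giving 2 matches.

2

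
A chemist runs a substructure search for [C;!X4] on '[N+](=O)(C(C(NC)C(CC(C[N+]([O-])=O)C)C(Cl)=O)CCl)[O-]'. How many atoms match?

1

Check the 20 heavy atoms by environment: 9× C (X4) → no; 2× N (charge +1, X3) → no; 2× O (charge -1, X1) → no; 3× O (X1) → no; 1× N (X3) → no; 1× C (X3) → match; 2× Cl (X1) → no.
That gives 1 matching atom.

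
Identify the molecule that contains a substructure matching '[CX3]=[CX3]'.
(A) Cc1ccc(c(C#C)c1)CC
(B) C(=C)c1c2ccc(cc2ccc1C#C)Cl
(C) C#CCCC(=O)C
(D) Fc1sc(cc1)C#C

B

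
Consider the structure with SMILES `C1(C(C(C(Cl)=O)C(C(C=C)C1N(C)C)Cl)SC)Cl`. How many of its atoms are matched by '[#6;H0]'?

1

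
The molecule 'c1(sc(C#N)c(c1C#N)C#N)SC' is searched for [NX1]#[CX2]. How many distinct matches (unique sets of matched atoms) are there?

[NX1]#[CX2] is the SMARTS for a nitrile: a nitrogen triple-bonded to a two-connected carbon.
The molecule carries 3 separate instances of a nitrile (-C#N) meeting every constraint; each maps to a distinct set of atoms, giving 3 matches.

3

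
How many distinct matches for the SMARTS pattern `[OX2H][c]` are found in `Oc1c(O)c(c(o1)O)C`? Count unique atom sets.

[OX2H][c] is the SMARTS for a phenol: a hydroxyl oxygen attached to an aromatic carbon.
The molecule carries 3 separate instances of a hydroxyl group (-OH) meeting every constraint; each maps to a distinct set of atoms, giving 3 matches.

3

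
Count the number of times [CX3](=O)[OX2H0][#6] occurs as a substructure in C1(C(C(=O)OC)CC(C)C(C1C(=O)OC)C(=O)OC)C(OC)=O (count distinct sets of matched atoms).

4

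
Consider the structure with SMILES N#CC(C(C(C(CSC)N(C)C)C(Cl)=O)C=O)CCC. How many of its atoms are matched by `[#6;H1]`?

The query [#6;H1] means: any carbon bearing exactly one hydrogen.
Check the 20 heavy atoms by environment: 3× C (H2) → no; 5× C (H1) → match; 2× O (H0) → no; 4× C (H3) → no; 2× C (H0) → no; 2× N (H0) → no; 1× S (H0) → no; 1× Cl (H0) → no.
That gives 5 matching atoms.

5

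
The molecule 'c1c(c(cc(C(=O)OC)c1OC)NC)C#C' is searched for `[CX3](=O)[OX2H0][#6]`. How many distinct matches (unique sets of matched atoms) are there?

[CX3](=O)[OX2H0][#6] is the SMARTS for an ester: a carbonyl carbon bonded to an oxygen that is itself bonded to carbon (no H on that O).
Exactly one fragment in the molecule meets all constraints, giving 1 match.

1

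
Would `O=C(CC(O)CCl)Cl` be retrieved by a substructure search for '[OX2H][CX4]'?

Yes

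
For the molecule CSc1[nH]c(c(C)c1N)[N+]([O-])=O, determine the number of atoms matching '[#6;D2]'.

0

The query [#6;D2] means: any carbon bonded to exactly two heavy atoms.
Check the 12 heavy atoms by environment: 1× n (aromatic, D2) → no; 4× c (aromatic, D3) → no; 2× C (D1) → no; 1× N (D1) → no; 1× N (charge +1, D3) → no; 1× O (charge -1, D1) → no; 1× O (D1) → no; 1× S (D2) → no.
No environment satisfies the query, so 0 matching atoms.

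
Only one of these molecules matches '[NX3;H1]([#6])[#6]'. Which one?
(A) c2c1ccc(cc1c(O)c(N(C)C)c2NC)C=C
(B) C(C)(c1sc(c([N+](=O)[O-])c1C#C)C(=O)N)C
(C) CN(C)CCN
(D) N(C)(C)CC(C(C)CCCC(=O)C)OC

A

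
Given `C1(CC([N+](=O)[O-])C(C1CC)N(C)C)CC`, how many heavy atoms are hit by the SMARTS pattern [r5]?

5

The query [r5] means: r5 matches atoms in a five-membered ring.
Check the 15 heavy atoms by environment: 5× C (in 5-ring) → match; 1× N (charge +1, acyclic) → no; 1× O (charge -1, acyclic) → no; 1× O (acyclic) → no; 6× C (acyclic) → no; 1× N (acyclic) → no.
That gives 5 matching atoms.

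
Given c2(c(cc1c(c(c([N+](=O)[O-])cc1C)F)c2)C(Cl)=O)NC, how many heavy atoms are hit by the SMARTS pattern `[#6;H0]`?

Check the 20 heavy atoms by environment: 7× c (aromatic, H0) → match; 3× c (aromatic, H1) → no; 1× N (charge +1, H0) → no; 1× O (charge -1, H0) → no; 2× O (H0) → no; 1× F (H0) → no; 2× C (H3) → no; 1× C (H0) → match; 1× Cl (H0) → no; 1× N (H1) → no.
Summing the matching environments: 7 + 1 = 8 matching atoms.

8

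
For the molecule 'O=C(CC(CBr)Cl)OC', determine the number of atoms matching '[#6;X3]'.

Check the 9 heavy atoms by environment: 4× C (X4) → no; 1× C (X3) → match; 1× O (X1) → no; 1× O (X2) → no; 1× Cl (X1) → no; 1× Br (X1) → no.
That gives 1 matching atom.

1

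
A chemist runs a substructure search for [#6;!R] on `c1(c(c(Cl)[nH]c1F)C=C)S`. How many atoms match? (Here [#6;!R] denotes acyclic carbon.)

2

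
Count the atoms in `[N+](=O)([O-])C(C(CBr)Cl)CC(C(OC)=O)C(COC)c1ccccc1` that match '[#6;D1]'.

2

The query [#6;D1] means: carbon bonded to exactly one heavy atom.
Check the 24 heavy atoms by environment: 3× C (D2) → no; 5× C (D3) → no; 1× Cl (D1) → no; 1× N (charge +1, D3) → no; 1× O (charge -1, D1) → no; 2× O (D1) → no; 2× O (D2) → no; 2× C (D1) → match; 1× Br (D1) → no; 1× c (aromatic, D3) → no; 5× c (aromatic, D2) → no.
That gives 2 matching atoms.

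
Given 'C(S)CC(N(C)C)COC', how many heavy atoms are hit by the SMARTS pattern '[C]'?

7

The query [C] means: uppercase C matches aliphatic (non-aromatic) carbon only.
Check the 10 heavy atoms by environment: 7× C → match; 1× S → no; 1× O → no; 1× N → no.
That gives 7 matching atoms.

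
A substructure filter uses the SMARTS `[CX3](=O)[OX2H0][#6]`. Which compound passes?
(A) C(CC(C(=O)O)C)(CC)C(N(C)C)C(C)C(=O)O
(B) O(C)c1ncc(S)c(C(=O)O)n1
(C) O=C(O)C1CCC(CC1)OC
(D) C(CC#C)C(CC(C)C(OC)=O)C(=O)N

[CX3](=O)[OX2H0][#6] describes a carbonyl carbon bonded to an oxygen that is itself bonded to carbon (no H on that O) (an ester).
(A) has a carboxylic acid group (-C(=O)OH) but the singly-bonded O carries H (OX2H1, not H0).
(B) has a carboxylic acid group (-C(=O)OH) but the singly-bonded O carries H (OX2H1, not H0).
(C) has a carboxylic acid group (-C(=O)OH) but the singly-bonded O carries H (OX2H1, not H0).
(D) contains a methyl-ester group (-C(=O)OCH3), which satisfies every atom and bond constraint.
So the answer is (D).

D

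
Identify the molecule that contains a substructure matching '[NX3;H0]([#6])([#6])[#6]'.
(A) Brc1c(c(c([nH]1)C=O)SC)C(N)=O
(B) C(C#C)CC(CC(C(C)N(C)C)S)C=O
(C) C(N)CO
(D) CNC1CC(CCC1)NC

[NX3;H0]([#6])([#6])[#6] describes a trivalent nitrogen with no H, bonded to three carbons (a tertiary amine).
(A) has a primary amide (-C(=O)NH2) but the amide nitrogen has H2 and only one carbon neighbour.
(B) contains a dimethylamino group (-N(CH3)2), which satisfies every atom and bond constraint.
(C) has a primary amino group (-NH2) but the nitrogen has H2, not H0 with three carbons.
(D) has an N-methylamino group (-NHCH3) but the nitrogen still has one H (H1), not H0.
So the answer is (B).

B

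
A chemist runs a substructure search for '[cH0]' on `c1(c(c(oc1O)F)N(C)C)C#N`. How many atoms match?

4

Check the 12 heavy atoms by environment: 1× o (aromatic, H0) → no; 4× c (aromatic, H0) → match; 1× F (H0) → no; 1× C (H0) → no; 2× N (H0) → no; 1× O (H1) → no; 2× C (H3) → no.
That gives 4 matching atoms.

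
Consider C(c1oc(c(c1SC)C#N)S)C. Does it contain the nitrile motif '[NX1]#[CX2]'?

The pattern [NX1]#[CX2] describes a nitrogen triple-bonded to a two-connected carbon — a nitrile.
The molecule carries a nitrile (-C#N), whose atoms satisfy every constraint of the query, so the pattern matches.

Yes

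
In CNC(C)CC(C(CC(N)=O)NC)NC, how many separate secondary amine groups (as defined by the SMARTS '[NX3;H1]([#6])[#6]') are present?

[NX3;H1]([#6])[#6] is the SMARTS for a secondary amine: a trivalent nitrogen with one H, bonded to two carbons.
The molecule carries 3 separate instances of an N-methylamino group (-NHCH3) meeting every constraint; each maps to a distinct set of atoms, giving 3 matches.

3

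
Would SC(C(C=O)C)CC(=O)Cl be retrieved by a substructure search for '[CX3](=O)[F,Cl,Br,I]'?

The pattern [CX3](=O)[F,Cl,Br,I] describes a carbonyl carbon bonded to a halogen — an acyl halide.
The molecule carries an acyl chloride (-C(=O)Cl), whose atoms satisfy every constraint of the query, so the pattern matches.

Yes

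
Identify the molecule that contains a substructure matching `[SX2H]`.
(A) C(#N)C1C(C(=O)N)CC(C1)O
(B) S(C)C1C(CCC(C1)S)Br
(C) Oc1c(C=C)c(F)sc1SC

B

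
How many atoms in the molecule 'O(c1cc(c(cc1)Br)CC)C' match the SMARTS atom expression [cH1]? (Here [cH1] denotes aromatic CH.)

Check the 11 heavy atoms by environment: 3× c (aromatic, H1) → match; 3× c (aromatic, H0) → no; 1× O (H0) → no; 2× C (H3) → no; 1× C (H2) → no; 1× Br (H0) → no.
That gives 3 matching atoms.

3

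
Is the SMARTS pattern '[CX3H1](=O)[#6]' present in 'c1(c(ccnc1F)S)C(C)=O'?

No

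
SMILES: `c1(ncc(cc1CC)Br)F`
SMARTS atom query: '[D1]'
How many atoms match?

3

Check the 10 heavy atoms by environment: 1× n (aromatic, D2) → no; 3× c (aromatic, D3) → no; 2× c (aromatic, D2) → no; 1× F (D1) → match; 1× Br (D1) → match; 1× C (D2) → no; 1× C (D1) → match.
Summing the matching environments: 1 + 1 + 1 = 3 matching atoms.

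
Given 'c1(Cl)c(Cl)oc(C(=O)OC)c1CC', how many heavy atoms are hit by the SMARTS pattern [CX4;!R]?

3

The query [CX4;!R] means: aliphatic carbon with four total connections, not in a ring.
Check the 13 heavy atoms by environment: 1× o (aromatic, X2, in 5-ring) → no; 4× c (aromatic, X3, in 5-ring) → no; 1× C (X3, acyclic) → no; 1× O (X1, acyclic) → no; 1× O (X2, acyclic) → no; 3× C (X4, acyclic) → match; 2× Cl (X1, acyclic) → no.
That gives 3 matching atoms.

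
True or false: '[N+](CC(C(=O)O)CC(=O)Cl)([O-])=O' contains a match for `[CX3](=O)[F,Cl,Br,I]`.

True

The pattern [CX3](=O)[F,Cl,Br,I] describes a carbonyl carbon bonded to a halogen — an acyl halide.
The molecule carries an acyl chloride (-C(=O)Cl), whose atoms satisfy every constraint of the query, so the pattern matches.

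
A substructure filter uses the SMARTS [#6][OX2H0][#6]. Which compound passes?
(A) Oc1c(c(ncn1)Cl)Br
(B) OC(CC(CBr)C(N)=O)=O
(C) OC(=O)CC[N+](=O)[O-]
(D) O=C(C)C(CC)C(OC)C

[#6][OX2H0][#6] describes an aliphatic oxygen bridging two carbons with no H on the oxygen (an ether).
(A) has a hydroxyl group (-OH) but the oxygen has H1, not H0 bridging two carbons.
(B) has a carboxylic acid group (-C(=O)OH) but the -OH oxygen has H1; the =O is OX1, not OX2.
(C) has a carboxylic acid group (-C(=O)OH) but the -OH oxygen has H1; the =O is OX1, not OX2.
(D) contains a methoxy ether (-OCH3), which satisfies every atom and bond constraint.
So the answer is (D).

D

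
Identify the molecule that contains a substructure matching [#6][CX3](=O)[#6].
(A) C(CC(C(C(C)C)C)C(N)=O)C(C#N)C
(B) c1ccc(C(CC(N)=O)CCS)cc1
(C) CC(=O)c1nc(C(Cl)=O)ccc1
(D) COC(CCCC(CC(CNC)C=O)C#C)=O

[#6][CX3](=O)[#6] describes a carbonyl carbon (no H) flanked by two carbons (a ketone).
(A) has a primary amide (-C(=O)NH2) but one neighbour of the carbonyl carbon is N, not C.
(B) has a primary amide (-C(=O)NH2) but one neighbour of the carbonyl carbon is N, not C.
(C) contains an acetyl/ketone group (-C(=O)CH3), which satisfies every atom and bond constraint.
(D) has an aldehyde (-CHO) but the carbonyl carbon has H1, so it is not flanked by two carbons.
So the answer is (C).

C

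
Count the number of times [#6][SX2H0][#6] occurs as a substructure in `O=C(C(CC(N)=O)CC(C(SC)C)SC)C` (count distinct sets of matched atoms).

[#6][SX2H0][#6] is the SMARTS for a thioether: an aliphatic sulfur bridging two carbons with no H on the sulfur.
The molecule carries 2 separate instances of a methylthio ether (-SCH3) meeting every constraint; each maps to a distinct set of atoms, giving 2 matches.

2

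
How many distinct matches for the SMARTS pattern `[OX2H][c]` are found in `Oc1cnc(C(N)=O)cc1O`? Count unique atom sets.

2

[OX2H][c] is the SMARTS for a phenol: a hydroxyl oxygen attached to an aromatic carbon.
The molecule carries 2 separate instances of a hydroxyl group (-OH) meeting every constraint; each maps to a distinct set of atoms, giving 2 matches.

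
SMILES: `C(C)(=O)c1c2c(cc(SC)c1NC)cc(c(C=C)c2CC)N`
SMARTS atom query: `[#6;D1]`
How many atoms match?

5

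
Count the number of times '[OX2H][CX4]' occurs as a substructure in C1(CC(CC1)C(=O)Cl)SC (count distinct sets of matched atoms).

0

[OX2H][CX4] is the SMARTS for an aliphatic alcohol: a hydroxyl oxygen bound to an sp3 (X4) carbon.
No fragment in the molecule satisfies every constraint, giving 0 matches.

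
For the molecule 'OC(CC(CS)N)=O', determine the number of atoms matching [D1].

4

The query [D1] means: atom with exactly one heavy-atom neighbour (degree 1).
Check the 8 heavy atoms by environment: 2× C (D2) → no; 2× C (D3) → no; 1× N (D1) → match; 1× S (D1) → match; 2× O (D1) → match.
Summing the matching environments: 1 + 1 + 2 = 4 matching atoms.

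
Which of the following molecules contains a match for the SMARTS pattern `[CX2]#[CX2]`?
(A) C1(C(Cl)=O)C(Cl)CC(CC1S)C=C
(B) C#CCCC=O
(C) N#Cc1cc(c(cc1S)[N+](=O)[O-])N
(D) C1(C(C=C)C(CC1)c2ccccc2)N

B

[CX2]#[CX2] describes a carbon-carbon triple bond (an alkyne).
(A) has a vinyl group (-CH=CH2) but the C=C is a double bond; both carbons are CX3, not CX2.
(B) contains an ethynyl group (-C#CH), which satisfies every atom and bond constraint.
(C) has a nitrile (-C#N) but the triple bond is C#N, not C#C.
(D) has a vinyl group (-CH=CH2) but the C=C is a double bond; both carbons are CX3, not CX2.
So the answer is (B).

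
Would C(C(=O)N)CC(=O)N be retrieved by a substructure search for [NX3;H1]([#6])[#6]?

No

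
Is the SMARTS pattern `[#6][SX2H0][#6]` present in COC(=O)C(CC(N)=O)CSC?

Yes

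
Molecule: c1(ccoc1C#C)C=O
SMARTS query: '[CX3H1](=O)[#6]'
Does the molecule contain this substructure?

The pattern [CX3H1](=O)[#6] describes an sp2 carbon with one H, double-bonded to O and single-bonded to carbon — an aldehyde.
The molecule carries an aldehyde (-CHO), whose atoms satisfy every constraint of the query, so the pattern matches.

Yes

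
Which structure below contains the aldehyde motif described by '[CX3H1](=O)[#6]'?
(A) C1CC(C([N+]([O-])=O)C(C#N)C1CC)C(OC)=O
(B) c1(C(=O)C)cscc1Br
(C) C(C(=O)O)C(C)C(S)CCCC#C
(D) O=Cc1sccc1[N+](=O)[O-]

D

[CX3H1](=O)[#6] describes an sp2 carbon with one H, double-bonded to O and single-bonded to carbon (an aldehyde).
(A) has a methyl-ester group (-C(=O)OCH3) but the carbonyl carbon has H0, not H1.
(B) has an acetyl/ketone group (-C(=O)CH3) but the carbonyl carbon has H0 (two carbon neighbours), not H1.
(C) has a carboxylic acid group (-C(=O)OH) but the carbonyl carbon has H0 and is bonded to O, not H1.
(D) contains an aldehyde (-CHO), which satisfies every atom and bond constraint.
So the answer is (D).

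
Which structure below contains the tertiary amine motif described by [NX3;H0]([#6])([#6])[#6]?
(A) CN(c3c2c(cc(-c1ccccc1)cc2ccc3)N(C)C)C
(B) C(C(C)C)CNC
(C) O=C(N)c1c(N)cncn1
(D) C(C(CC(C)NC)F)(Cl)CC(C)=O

A

[NX3;H0]([#6])([#6])[#6] describes a trivalent nitrogen with no H, bonded to three carbons (a tertiary amine).
(A) contains a dimethylamino group (-N(CH3)2), which satisfies every atom and bond constraint.
(B) has an N-methylamino group (-NHCH3) but the nitrogen still has one H (H1), not H0.
(C) has a primary amide (-C(=O)NH2) but the amide nitrogen has H2 and only one carbon neighbour.
(D) has an N-methylamino group (-NHCH3) but the nitrogen still has one H (H1), not H0.
So the answer is (A).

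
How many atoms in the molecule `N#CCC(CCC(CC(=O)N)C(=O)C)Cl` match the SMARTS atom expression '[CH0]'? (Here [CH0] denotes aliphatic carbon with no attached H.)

Check the 15 heavy atoms by environment: 4× C (H2) → no; 2× C (H1) → no; 3× C (H0) → match; 1× N (H0) → no; 2× O (H0) → no; 1× C (H3) → no; 1× Cl (H0) → no; 1× N (H2) → no.
That gives 3 matching atoms.

3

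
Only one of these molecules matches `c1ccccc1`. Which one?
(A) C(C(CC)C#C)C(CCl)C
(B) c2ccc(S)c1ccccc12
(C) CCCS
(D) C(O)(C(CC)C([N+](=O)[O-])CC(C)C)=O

B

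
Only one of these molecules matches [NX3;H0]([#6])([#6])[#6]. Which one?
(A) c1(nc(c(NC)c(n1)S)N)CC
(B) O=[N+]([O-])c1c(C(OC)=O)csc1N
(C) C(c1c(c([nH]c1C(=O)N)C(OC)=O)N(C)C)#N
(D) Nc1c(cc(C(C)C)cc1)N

[NX3;H0]([#6])([#6])[#6] describes a trivalent nitrogen with no H, bonded to three carbons (a tertiary amine).
(A) has an N-methylamino group (-NHCH3) but the nitrogen still has one H (H1), not H0.
(B) has a primary amino group (-NH2) but the nitrogen has H2, not H0 with three carbons.
(C) contains a dimethylamino group (-N(CH3)2), which satisfies every atom and bond constraint.
(D) has a primary amino group (-NH2) but the nitrogen has H2, not H0 with three carbons.
So the answer is (C).

C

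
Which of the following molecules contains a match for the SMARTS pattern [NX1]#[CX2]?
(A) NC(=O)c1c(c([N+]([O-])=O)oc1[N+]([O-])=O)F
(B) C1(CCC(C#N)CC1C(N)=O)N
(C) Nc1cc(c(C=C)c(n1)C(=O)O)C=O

[NX1]#[CX2] describes a nitrogen triple-bonded to a two-connected carbon (a nitrile).
(A) has a primary amide (-C(=O)NH2) but the nitrogen is NX3, not NX1.
(B) contains a nitrile (-C#N), which satisfies every atom and bond constraint.
(C) has a primary amino group (-NH2) but the nitrogen is NX3 (three connections), not NX1 triple-bonded.
So the answer is (B).

B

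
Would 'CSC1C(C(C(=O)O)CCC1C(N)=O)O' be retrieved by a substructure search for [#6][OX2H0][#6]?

The pattern [#6][OX2H0][#6] describes an aliphatic oxygen bridging two carbons with no H on the oxygen — an ether.
The closest candidate here is a carboxylic acid group (-C(=O)OH), but the -OH oxygen has H1; the =O is OX1, not OX2. No other fragment satisfies the full query, so there is no match.

No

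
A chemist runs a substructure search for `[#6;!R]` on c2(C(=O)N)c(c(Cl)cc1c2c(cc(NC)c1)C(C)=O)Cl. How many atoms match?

Check the 20 heavy atoms by environment: 10× c (aromatic, in 6-ring) → no; 2× Cl (acyclic) → no; 4× C (acyclic) → match; 2× O (acyclic) → no; 2× N (acyclic) → no.
That gives 4 matching atoms.

4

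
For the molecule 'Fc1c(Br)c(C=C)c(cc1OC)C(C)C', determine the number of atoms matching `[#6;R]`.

6

The query [#6;R] means: carbon that is part of a ring.
Check the 15 heavy atoms by environment: 6× c (aromatic, in 6-ring) → match; 6× C (acyclic) → no; 1× O (acyclic) → no; 1× Br (acyclic) → no; 1× F (acyclic) → no.
That gives 6 matching atoms.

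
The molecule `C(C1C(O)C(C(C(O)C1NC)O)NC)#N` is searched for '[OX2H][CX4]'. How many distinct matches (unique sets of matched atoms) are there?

[OX2H][CX4] is the SMARTS for an aliphatic alcohol: a hydroxyl oxygen bound to an sp3 (X4) carbon.
The molecule carries 3 separate instances of a hydroxyl group (-OH) meeting every constraint; each maps to a distinct set of atoms, giving 3 matches.

3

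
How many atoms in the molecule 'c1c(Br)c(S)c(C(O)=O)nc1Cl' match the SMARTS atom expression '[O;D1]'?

Check the 12 heavy atoms by environment: 1× n (aromatic, D2) → no; 4× c (aromatic, D3) → no; 1× c (aromatic, D2) → no; 1× C (D3) → no; 2× O (D1) → match; 1× S (D1) → no; 1× Cl (D1) → no; 1× Br (D1) → no.
That gives 2 matching atoms.

2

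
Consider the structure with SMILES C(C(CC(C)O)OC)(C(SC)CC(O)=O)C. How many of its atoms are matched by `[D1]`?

The query [D1] means: atom with exactly one heavy-atom neighbour (degree 1).
Check the 16 heavy atoms by environment: 2× C (D2) → no; 5× C (D3) → no; 4× C (D1) → match; 3× O (D1) → match; 1× O (D2) → no; 1× S (D2) → no.
Summing the matching environments: 4 + 3 = 7 matching atoms.

7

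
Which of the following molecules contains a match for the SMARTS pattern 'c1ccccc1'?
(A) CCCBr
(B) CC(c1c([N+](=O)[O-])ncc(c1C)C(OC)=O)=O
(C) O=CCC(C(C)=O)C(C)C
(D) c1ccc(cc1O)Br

D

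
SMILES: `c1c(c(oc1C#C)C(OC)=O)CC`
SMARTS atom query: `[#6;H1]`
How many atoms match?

2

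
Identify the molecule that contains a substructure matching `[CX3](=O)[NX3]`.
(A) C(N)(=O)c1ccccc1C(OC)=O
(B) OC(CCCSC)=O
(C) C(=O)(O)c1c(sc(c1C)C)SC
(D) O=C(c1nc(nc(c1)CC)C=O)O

A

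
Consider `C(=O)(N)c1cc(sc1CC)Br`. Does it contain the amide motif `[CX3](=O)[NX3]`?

The pattern [CX3](=O)[NX3] describes a carbonyl carbon bonded to a trivalent nitrogen — an amide.
The molecule carries a primary amide (-C(=O)NH2), whose atoms satisfy every constraint of the query, so the pattern matches.

Yes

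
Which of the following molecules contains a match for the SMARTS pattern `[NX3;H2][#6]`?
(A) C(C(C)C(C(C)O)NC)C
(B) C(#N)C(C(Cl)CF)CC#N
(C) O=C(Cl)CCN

[NX3;H2][#6] describes a trivalent nitrogen with two H attached to carbon (a primary amine).
(A) has an N-methylamino group (-NHCH3) but the nitrogen bears two carbons and only one H (H1), not H2.
(B) has a nitrile (-C#N) but the nitrogen is NX1 (triple-bonded), not NX3 with two H.
(C) contains a primary amino group (-NH2), which satisfies every atom and bond constraint.
So the answer is (C).

C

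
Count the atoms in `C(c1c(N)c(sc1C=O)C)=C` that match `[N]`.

The query [N] means: uppercase N matches aliphatic (non-aromatic) nitrogen only.
Check the 11 heavy atoms by environment: 1× s (aromatic) → no; 4× c (aromatic) → no; 1× N → match; 4× C → no; 1× O → no.
That gives 1 matching atom.

1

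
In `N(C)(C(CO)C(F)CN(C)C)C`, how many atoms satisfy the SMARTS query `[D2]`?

The query [D2] means: atom with exactly two heavy-atom neighbours.
Check the 12 heavy atoms by environment: 2× C (D2) → match; 2× C (D3) → no; 1× O (D1) → no; 2× N (D3) → no; 4× C (D1) → no; 1× F (D1) → no.
That gives 2 matching atoms.

2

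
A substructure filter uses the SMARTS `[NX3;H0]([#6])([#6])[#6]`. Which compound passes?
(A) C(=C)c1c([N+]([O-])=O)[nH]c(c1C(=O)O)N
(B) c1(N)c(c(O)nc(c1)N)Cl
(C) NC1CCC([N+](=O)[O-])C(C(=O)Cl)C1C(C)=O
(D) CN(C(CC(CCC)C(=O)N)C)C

[NX3;H0]([#6])([#6])[#6] describes a trivalent nitrogen with no H, bonded to three carbons (a tertiary amine).
(A) has a primary amino group (-NH2) but the nitrogen has H2, not H0 with three carbons.
(B) has a primary amino group (-NH2) but the nitrogen has H2, not H0 with three carbons.
(C) has a primary amino group (-NH2) but the nitrogen has H2, not H0 with three carbons.
(D) contains a dimethylamino group (-N(CH3)2), which satisfies every atom and bond constraint.
So the answer is (D).

D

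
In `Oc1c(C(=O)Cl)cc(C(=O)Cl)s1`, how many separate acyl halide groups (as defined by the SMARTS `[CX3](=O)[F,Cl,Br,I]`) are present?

2

[CX3](=O)[F,Cl,Br,I] is the SMARTS for an acyl halide: a carbonyl carbon bonded to a halogen.
The molecule carries 2 separate instances of an acyl chloride (-C(=O)Cl) meeting every constraint; each maps to a distinct set of atoms, giving 2 matches.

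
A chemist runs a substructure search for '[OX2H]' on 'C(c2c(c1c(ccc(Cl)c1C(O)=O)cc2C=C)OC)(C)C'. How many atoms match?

1

The query [OX2H] means: aliphatic oxygen with two connections, one of which is H — an -OH oxygen.
Check the 21 heavy atoms by environment: 7× c (aromatic, H0, X3) → no; 3× c (aromatic, H1, X3) → no; 1× C (H0, X3) → no; 1× O (H0, X1) → no; 1× O (H1, X2) → match; 1× C (H1, X4) → no; 3× C (H3, X4) → no; 1× C (H1, X3) → no; 1× C (H2, X3) → no; 1× O (H0, X2) → no; 1× Cl (H0, X1) → no.
That gives 1 matching atom.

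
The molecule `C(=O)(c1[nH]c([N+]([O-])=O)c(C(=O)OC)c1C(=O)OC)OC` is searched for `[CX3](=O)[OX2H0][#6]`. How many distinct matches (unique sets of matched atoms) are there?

3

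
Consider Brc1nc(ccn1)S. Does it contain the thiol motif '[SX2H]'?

The pattern [SX2H] describes an aliphatic sulfur with two connections, one being H — a thiol.
The molecule carries a thiol (-SH), whose atoms satisfy every constraint of the query, so the pattern matches.

Yes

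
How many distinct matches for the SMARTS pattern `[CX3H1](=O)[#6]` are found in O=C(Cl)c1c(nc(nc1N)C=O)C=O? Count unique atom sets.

[CX3H1](=O)[#6] is the SMARTS for an aldehyde: an sp2 carbon with one H, double-bonded to O and single-bonded to carbon.
The molecule carries 2 separate instances of an aldehyde (-CHO) meeting every constraint; each maps to a distinct set of atoms, giving 2 matches.

2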